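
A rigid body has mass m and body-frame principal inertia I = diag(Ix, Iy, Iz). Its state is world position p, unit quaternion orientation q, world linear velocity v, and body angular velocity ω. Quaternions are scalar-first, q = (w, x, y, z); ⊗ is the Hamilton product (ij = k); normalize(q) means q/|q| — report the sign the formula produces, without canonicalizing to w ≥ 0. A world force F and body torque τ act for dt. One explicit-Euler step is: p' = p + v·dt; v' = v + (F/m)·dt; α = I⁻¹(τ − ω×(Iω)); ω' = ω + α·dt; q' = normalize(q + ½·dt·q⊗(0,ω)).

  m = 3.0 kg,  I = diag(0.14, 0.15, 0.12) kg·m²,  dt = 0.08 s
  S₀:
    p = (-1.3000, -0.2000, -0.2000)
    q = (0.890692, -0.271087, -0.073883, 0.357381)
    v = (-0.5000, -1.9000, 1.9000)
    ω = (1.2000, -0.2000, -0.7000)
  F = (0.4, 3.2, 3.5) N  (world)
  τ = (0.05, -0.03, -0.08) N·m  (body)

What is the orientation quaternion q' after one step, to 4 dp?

2q̇ = q⊗(0,ω) = (0.5606945, 1.1920247, 0.0609579, -0.4806074)
q + ½dt·q⊗(0,ω), renormalized = (0.9117, -0.2231, -0.0713, 0.3376)

q' = (0.9117, -0.2231, -0.0713, 0.3376)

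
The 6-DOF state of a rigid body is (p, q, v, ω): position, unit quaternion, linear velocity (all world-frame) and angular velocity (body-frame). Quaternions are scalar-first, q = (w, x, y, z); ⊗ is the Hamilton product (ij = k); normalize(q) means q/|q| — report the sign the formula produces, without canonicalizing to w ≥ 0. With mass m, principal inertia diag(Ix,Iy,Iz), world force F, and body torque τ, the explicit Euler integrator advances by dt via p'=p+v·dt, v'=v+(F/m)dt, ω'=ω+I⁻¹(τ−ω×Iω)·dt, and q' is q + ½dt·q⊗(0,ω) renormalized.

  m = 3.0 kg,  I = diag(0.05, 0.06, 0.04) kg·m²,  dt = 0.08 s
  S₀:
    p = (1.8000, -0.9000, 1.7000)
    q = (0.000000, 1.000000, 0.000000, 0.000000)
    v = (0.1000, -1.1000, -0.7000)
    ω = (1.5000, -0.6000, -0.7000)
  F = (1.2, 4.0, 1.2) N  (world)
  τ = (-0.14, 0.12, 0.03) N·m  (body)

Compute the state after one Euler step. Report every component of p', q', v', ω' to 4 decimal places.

p' = (1.8080, -0.9880, 1.6440)
q' = (-0.0599, 0.9975, 0.0279, -0.0239)
v' = (0.1320, -0.9933, -0.6680)
ω' = (1.2894, -0.4260, -0.6220)

ω×(Iω) gyroscopic = (-0.0084, -0.0105, -0.0090)
(τ − ω×Iω)/I = (-2.6320, 2.1750, 0.9750)
ω' = ω + α·dt = (1.2894, -0.4260, -0.6220)
q⊗(0,ω) = (-1.5000000, 0.0000000, 0.7000000, -0.6000000)
updated quaternion q' = (-0.0599, 0.9975, 0.0279, -0.0239)
linear accel F/m = (0.4000, 1.3333, 0.4000)
new position p' = (1.8080, -0.9880, 1.6440)
new velocity v' = (0.1320, -0.9933, -0.6680)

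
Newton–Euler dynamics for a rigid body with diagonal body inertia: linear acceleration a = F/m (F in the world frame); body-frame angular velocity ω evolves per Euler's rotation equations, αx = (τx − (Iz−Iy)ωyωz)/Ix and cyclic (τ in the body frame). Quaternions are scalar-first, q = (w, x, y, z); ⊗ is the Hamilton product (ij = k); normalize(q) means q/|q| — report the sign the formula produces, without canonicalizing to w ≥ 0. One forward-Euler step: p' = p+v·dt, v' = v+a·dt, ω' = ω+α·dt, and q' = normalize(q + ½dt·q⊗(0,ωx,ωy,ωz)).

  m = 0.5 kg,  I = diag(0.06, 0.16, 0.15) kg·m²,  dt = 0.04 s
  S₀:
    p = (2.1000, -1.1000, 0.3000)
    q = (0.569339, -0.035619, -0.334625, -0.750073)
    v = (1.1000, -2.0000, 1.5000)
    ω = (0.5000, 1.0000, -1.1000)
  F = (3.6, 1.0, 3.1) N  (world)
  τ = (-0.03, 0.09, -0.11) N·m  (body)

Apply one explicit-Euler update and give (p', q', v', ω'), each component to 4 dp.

p' = (2.1440, -1.1800, 0.3600)
q' = (0.5596, -0.0076, -0.3314, -0.7596)
v' = (1.3880, -1.9200, 1.7480)
ω' = (0.4727, 1.0101, -1.1427)

p + v·dt = (2.1440, -1.1800, 0.3600)
new velocity v' = (1.3880, -1.9200, 1.7480)
gyro term ω×Iω = (0.0110, 0.0495, 0.0500)
angular accel α = (-0.6833, 0.2531, -1.0667)
new body rate ω' = (0.4727, 1.0101, -1.1427)
q⊗(0,ω) = (-0.4726458, 1.4028300, 0.1551216, -0.4945794)
q' = normalize(q + ½dt·q⊗(0,ω)) = (0.5596, -0.0076, -0.3314, -0.7596)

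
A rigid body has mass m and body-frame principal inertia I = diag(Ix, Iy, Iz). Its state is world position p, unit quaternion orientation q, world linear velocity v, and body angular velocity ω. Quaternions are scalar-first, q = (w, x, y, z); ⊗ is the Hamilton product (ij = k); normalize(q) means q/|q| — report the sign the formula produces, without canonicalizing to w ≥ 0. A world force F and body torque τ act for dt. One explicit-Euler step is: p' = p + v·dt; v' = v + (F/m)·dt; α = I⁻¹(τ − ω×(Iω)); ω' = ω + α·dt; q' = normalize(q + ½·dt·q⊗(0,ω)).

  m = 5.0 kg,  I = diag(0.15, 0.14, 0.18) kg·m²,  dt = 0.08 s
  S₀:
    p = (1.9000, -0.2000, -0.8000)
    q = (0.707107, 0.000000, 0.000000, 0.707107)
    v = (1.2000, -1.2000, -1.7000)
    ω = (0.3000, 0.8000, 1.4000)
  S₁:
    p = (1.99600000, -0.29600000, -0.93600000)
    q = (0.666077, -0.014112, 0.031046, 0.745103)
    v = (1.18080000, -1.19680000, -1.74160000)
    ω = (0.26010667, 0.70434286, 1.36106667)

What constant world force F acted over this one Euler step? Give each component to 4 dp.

velocity change Δv = (-0.01920000, 0.00320000, -0.04160000)
F = m·Δv/dt = (-1.2000, 0.2000, -2.6000)

F = (-1.2000, 0.2000, -2.6000)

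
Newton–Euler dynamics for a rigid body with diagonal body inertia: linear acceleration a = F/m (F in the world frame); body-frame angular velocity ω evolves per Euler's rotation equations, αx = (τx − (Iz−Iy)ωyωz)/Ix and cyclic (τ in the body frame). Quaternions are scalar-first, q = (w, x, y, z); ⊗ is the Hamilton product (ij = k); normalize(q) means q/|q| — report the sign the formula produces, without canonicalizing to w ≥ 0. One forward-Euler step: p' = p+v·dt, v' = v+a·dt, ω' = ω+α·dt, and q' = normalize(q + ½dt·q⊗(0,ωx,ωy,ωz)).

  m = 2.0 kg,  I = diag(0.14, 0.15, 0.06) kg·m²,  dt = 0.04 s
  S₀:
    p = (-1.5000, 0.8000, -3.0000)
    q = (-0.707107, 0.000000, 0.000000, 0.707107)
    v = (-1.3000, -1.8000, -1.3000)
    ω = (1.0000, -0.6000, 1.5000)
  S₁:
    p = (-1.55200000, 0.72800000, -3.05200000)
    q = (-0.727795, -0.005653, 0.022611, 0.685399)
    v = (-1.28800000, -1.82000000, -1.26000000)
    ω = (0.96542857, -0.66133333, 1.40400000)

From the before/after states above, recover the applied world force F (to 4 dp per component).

v₁ − v₀ = (0.01200000, -0.02000000, 0.04000000)
m·(v₁−v₀)/dt = (0.6000, -1.0000, 2.0000)

F = (0.6000, -1.0000, 2.0000)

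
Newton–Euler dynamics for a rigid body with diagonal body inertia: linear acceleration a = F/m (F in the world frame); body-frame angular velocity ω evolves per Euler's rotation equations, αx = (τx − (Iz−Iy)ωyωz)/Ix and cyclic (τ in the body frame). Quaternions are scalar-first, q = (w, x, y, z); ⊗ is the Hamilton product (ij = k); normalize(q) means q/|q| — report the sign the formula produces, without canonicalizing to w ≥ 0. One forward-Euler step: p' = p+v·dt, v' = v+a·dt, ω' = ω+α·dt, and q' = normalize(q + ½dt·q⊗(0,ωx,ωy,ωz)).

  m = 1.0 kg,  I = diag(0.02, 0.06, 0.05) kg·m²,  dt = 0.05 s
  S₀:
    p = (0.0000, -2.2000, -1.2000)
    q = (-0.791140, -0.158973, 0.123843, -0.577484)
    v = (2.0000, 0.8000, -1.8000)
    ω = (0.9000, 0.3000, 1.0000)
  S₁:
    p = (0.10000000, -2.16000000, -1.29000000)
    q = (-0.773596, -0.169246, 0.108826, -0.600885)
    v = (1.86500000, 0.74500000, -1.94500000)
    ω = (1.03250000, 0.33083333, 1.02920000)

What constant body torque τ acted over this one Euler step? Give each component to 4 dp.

Δω = ω₁−ω₀ = (0.13250000, 0.03083333, 0.02920000)
ω₀×(Iω₀) = (-0.0030, -0.0270, 0.0108)
τ = I·(Δω/dt) + ω₀×(Iω₀) = (0.0500, 0.0100, 0.0400)

τ = (0.0500, 0.0100, 0.0400)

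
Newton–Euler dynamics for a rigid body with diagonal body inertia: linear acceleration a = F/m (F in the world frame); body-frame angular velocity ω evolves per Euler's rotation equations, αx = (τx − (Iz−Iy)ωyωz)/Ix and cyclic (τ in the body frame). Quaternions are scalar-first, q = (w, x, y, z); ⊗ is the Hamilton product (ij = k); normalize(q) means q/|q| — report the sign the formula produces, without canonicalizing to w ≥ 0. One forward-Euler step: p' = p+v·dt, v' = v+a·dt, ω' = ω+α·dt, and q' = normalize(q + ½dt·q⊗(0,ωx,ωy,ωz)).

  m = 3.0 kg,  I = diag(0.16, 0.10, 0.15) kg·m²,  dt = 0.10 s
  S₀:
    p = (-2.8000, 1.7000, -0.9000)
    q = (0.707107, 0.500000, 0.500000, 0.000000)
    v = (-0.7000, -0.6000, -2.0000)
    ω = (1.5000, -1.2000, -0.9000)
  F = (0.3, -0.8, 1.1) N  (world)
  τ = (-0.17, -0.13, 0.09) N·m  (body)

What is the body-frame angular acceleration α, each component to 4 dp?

α = (-1.4000, -1.1650, -0.1200)

gyro term ω×Iω = (0.0540, -0.0135, 0.1080)
(τ − ω×Iω)/I = (-1.4000, -1.1650, -0.1200)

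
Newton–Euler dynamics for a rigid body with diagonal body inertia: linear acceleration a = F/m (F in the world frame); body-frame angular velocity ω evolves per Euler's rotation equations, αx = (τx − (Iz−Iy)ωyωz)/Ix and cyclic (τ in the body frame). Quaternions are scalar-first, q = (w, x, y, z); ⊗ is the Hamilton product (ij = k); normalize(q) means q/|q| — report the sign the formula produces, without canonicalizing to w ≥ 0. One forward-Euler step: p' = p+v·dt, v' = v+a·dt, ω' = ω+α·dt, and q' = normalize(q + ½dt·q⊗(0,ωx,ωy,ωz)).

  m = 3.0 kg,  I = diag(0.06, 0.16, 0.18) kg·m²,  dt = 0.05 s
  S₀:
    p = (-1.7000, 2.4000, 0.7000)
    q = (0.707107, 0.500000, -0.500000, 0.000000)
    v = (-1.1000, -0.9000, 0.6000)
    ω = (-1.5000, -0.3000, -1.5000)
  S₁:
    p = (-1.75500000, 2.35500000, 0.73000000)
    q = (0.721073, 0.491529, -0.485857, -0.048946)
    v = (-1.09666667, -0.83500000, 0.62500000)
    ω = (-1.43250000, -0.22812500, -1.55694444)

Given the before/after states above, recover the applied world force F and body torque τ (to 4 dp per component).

Δω = ω₁−ω₀ = (0.06750000, 0.07187500, -0.05694444)
gyro term ω₀×Iω₀ = (0.0090, -0.2700, 0.0450)
I·α + gyro = (0.0900, -0.0400, -0.1600)
v₁ − v₀ = (0.00333333, 0.06500000, 0.02500000)
applied force F = (0.2000, 3.9000, 1.5000)

F = (0.2000, 3.9000, 1.5000)
τ = (0.0900, -0.0400, -0.1600)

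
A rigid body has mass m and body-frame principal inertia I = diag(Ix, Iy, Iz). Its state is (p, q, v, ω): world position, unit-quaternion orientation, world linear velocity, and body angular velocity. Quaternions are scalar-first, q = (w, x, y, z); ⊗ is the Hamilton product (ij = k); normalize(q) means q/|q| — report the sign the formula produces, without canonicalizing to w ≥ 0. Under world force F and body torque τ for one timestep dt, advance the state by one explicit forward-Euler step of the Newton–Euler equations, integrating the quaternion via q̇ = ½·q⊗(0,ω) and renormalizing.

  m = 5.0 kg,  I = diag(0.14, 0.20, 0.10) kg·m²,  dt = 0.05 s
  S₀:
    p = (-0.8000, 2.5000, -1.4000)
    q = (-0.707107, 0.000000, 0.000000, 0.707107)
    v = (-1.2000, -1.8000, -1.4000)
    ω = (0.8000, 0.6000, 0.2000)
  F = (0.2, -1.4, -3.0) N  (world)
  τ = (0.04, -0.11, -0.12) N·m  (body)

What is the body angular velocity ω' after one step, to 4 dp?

(τ − ω×Iω)/I = (0.3714, -0.5820, -1.4880)
ω' = ω + α·dt = (0.8186, 0.5709, 0.1256)

ω' = (0.8186, 0.5709, 0.1256)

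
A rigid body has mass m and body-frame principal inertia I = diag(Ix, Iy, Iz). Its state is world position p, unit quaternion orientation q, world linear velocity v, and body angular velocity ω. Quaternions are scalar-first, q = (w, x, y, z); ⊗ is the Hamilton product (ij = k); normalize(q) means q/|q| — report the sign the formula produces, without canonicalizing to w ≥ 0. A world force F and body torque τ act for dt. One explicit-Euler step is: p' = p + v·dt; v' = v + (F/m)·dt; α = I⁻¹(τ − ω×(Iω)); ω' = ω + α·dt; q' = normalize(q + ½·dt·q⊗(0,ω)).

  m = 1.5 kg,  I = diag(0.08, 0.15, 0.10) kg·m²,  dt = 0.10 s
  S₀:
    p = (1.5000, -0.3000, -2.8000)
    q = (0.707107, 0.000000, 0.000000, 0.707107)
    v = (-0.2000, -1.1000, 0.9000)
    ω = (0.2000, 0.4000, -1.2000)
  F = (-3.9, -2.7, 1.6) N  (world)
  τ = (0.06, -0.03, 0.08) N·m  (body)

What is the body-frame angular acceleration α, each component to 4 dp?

gyro term ω×Iω = (0.0240, 0.0048, 0.0056)
(τ − ω×Iω)/I = (0.4500, -0.2320, 0.7440)

α = (0.4500, -0.2320, 0.7440)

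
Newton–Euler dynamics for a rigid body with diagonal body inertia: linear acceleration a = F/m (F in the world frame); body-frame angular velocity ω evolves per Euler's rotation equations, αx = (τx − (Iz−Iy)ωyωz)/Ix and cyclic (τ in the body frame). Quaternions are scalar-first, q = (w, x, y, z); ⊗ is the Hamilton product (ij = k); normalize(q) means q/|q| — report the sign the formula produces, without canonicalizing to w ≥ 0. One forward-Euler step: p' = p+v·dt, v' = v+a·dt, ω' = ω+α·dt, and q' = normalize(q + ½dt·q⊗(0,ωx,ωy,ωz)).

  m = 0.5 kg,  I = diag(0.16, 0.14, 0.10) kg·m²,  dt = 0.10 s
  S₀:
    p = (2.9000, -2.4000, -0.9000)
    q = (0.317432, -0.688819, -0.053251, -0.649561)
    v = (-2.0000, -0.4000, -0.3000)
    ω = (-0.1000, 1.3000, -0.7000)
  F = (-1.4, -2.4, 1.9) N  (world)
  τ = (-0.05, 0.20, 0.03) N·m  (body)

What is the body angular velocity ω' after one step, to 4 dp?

ω' = (-0.1540, 1.4399, -0.6726)

precession coupling ω×(Iω) = (0.0364, 0.0042, 0.0026)
(τ − ω×Iω)/I = (-0.5400, 1.3986, 0.2740)
ω' = ω + α·dt = (-0.1540, 1.4399, -0.6726)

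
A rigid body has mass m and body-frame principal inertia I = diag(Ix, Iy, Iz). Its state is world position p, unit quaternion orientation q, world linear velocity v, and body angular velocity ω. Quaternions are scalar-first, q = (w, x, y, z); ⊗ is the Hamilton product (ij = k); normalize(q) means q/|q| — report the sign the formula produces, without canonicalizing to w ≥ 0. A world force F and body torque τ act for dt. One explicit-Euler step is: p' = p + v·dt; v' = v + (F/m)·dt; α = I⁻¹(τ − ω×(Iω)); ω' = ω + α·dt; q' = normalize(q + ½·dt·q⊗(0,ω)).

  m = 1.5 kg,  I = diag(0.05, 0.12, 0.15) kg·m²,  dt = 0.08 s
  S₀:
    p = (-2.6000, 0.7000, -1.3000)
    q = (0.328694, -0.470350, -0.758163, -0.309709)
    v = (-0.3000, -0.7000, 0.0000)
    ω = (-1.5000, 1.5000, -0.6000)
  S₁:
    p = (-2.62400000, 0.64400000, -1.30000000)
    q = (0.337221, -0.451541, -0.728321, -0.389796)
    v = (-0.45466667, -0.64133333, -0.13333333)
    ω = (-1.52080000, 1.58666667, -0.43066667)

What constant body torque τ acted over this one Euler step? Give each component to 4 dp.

τ = (-0.0400, 0.0400, 0.1600)

ω₁ − ω₀ = (-0.02080000, 0.08666667, 0.16933333)
I·α + gyro = (-0.0400, 0.0400, 0.1600)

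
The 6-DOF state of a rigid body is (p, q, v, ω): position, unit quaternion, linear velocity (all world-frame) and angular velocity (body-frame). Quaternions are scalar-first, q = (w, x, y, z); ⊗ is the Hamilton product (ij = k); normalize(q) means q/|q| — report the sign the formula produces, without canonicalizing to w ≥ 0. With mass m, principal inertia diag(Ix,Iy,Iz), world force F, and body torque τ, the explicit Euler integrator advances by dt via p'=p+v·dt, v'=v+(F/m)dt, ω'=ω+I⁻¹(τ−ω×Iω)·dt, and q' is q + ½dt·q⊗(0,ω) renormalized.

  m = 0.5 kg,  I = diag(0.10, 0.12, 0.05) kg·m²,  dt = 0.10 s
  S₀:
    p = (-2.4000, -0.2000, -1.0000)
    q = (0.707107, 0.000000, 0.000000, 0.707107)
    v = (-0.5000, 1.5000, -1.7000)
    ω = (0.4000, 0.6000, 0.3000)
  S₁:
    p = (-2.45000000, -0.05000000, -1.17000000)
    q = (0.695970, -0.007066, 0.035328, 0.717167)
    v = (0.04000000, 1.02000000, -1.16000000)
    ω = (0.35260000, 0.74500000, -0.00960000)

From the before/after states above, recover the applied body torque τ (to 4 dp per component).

Δω = ω₁−ω₀ = (-0.04740000, 0.14500000, -0.30960000)
precession coupling = (-0.0126, 0.0060, 0.0048)
I·α + gyro = (-0.0600, 0.1800, -0.1500)

τ = (-0.0600, 0.1800, -0.1500)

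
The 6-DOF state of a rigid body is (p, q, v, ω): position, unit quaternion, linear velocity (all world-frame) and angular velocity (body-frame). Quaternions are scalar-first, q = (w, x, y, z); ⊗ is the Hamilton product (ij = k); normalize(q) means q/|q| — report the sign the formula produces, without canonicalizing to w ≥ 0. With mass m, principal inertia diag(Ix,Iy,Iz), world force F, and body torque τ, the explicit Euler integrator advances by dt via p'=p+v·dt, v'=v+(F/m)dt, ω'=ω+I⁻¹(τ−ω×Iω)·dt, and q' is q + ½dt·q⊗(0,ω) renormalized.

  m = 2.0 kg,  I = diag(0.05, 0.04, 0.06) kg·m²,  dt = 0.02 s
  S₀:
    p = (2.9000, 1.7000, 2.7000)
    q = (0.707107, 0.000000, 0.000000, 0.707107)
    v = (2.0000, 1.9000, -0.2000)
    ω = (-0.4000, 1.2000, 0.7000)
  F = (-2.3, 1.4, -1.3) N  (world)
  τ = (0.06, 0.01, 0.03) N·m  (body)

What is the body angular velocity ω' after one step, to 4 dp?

precession coupling ω×(Iω) = (0.0168, 0.0028, 0.0048)
α = I⁻¹(τ − ω×Iω) = (0.8640, 0.1800, 0.4200)
ω + α·dt = (-0.3827, 1.2036, 0.7084)

ω' = (-0.3827, 1.2036, 0.7084)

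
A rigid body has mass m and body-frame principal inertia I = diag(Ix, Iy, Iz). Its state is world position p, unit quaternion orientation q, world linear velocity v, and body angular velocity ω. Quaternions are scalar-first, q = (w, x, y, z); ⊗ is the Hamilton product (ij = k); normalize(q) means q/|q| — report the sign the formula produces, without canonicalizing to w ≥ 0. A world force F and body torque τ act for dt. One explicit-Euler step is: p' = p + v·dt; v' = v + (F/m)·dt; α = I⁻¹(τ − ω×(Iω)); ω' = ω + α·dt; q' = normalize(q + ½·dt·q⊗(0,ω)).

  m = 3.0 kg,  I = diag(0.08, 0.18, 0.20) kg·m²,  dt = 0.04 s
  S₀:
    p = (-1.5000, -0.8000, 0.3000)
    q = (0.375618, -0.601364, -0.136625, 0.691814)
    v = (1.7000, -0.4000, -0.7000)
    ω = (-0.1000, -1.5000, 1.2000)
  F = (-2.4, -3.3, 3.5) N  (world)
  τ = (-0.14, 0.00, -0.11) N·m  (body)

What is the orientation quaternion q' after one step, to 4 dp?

q' = (0.3535, -0.5842, -0.1347, 0.7181)

Hamilton product q⊗(0,ω) = (-1.0952507, 0.8362092, 0.0890284, 1.3391251)
q + ½dt·q⊗(0,ω), renormalized = (0.3535, -0.5842, -0.1347, 0.7181)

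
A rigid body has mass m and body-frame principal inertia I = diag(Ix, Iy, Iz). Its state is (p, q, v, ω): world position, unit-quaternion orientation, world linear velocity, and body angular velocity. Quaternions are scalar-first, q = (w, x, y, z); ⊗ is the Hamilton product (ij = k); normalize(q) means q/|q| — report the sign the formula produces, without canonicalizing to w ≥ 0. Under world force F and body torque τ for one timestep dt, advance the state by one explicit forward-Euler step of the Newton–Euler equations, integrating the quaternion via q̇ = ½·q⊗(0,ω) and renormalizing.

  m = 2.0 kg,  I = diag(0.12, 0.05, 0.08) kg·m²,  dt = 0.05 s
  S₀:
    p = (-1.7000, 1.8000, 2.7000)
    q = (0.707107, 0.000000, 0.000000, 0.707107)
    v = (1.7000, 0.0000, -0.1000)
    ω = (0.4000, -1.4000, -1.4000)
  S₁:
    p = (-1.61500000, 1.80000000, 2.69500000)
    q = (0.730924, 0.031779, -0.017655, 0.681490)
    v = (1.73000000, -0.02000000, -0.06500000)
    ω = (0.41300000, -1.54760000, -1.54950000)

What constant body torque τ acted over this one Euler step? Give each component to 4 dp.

ω₁ − ω₀ = (0.01300000, -0.14760000, -0.14950000)
τ = I·(Δω/dt) + ω₀×(Iω₀) = (0.0900, -0.1700, -0.2000)

τ = (0.0900, -0.1700, -0.2000)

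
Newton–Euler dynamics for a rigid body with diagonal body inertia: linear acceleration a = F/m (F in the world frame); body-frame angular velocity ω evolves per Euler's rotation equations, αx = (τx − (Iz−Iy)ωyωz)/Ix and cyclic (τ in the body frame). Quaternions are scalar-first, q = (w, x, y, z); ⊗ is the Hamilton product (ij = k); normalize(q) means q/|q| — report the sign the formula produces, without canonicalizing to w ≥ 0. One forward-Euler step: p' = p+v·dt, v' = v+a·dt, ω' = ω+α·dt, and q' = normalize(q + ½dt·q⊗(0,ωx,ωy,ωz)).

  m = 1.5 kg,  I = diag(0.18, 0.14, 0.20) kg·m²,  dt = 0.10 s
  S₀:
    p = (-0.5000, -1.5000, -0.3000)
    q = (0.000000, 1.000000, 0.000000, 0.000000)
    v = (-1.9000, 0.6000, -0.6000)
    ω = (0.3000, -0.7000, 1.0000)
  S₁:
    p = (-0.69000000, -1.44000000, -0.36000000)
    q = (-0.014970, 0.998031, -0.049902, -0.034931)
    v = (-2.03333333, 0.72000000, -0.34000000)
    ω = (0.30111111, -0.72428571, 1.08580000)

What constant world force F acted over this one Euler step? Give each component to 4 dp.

Δv = v₁−v₀ = (-0.13333333, 0.12000000, 0.26000000)
m·(v₁−v₀)/dt = (-2.0000, 1.8000, 3.9000)

F = (-2.0000, 1.8000, 3.9000)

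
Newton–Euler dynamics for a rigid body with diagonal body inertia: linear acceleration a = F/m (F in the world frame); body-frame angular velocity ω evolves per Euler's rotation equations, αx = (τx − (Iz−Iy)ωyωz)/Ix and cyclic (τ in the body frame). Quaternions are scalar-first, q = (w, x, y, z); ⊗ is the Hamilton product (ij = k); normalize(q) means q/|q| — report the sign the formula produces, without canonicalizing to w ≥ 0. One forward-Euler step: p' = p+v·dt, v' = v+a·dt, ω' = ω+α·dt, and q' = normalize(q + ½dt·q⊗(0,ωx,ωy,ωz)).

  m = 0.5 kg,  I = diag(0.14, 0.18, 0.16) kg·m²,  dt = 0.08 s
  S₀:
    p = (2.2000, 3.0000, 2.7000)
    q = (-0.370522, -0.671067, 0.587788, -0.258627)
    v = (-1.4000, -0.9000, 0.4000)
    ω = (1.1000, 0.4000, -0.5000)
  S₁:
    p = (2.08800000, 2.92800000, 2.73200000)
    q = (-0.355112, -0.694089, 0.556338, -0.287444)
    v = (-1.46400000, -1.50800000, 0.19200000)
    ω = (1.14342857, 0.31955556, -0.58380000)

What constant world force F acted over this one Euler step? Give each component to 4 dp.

F = (-0.4000, -3.8000, -1.3000)

velocity change Δv = (-0.06400000, -0.60800000, -0.20800000)
F = m·Δv/dt = (-0.4000, -3.8000, -1.3000)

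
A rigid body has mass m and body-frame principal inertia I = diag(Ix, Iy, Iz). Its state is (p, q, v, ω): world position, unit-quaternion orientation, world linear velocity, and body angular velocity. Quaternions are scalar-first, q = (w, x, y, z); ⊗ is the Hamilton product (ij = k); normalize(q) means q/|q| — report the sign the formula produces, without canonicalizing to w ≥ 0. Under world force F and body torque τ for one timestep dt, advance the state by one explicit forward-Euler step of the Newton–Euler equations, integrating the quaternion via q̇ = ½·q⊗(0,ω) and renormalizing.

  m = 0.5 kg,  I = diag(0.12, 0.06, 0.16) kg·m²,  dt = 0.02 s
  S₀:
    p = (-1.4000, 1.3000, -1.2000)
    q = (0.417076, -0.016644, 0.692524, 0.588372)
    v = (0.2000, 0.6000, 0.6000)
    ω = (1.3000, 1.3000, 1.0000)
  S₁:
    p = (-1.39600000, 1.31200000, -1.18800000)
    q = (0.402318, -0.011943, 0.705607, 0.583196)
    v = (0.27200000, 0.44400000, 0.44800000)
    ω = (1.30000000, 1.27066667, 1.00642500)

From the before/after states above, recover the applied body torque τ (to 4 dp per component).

rate change Δω = (0.00000000, -0.02933333, 0.00642500)
gyro term ω₀×Iω₀ = (0.1300, -0.0520, -0.1014)
τ = I·(Δω/dt) + ω₀×(Iω₀) = (0.1300, -0.1400, -0.0500)

τ = (0.1300, -0.1400, -0.0500)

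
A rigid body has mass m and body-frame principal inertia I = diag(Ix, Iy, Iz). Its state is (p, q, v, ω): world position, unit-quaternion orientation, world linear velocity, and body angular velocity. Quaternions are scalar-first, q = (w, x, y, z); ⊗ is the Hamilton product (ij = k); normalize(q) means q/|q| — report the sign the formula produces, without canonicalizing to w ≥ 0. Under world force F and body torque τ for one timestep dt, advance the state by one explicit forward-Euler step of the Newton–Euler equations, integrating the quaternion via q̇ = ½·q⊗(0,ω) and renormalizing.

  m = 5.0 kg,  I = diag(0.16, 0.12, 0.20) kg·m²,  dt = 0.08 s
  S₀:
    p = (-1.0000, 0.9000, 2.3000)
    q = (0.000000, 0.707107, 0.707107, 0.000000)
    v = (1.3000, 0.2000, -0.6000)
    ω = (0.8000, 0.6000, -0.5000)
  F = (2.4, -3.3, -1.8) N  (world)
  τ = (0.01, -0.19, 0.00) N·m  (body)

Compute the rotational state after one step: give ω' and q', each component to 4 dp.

ω' = (0.8170, 0.4627, -0.4923)
q' = (-0.0396, 0.6923, 0.7205, -0.0057)

gyro term ω×Iω = (-0.0240, 0.0160, -0.0192)
angular accel α = (0.2125, -1.7167, 0.0960)
new body rate ω' = (0.8170, 0.4627, -0.4923)
q⊗(0,ω) = (-0.9899498, -0.3535535, 0.3535535, -0.1414214)
updated quaternion q' = (-0.0396, 0.6923, 0.7205, -0.0057)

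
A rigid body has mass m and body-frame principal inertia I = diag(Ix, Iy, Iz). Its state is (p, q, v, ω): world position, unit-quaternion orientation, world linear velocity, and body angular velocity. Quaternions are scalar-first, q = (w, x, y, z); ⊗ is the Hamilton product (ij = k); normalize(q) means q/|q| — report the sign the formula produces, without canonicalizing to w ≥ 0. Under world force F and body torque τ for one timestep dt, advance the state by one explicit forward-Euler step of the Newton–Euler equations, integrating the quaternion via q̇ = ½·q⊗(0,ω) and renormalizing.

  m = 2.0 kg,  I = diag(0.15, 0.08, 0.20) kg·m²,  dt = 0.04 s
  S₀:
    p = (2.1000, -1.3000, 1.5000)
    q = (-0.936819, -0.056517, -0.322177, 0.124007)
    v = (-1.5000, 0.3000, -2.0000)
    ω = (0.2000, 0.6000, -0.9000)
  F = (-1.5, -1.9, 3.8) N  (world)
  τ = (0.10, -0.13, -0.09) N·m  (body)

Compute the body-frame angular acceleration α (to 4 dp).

gyro term ω×Iω = (-0.0648, 0.0090, -0.0084)
(τ − ω×Iω)/I = (1.0987, -1.7375, -0.4080)

α = (1.0987, -1.7375, -0.4080)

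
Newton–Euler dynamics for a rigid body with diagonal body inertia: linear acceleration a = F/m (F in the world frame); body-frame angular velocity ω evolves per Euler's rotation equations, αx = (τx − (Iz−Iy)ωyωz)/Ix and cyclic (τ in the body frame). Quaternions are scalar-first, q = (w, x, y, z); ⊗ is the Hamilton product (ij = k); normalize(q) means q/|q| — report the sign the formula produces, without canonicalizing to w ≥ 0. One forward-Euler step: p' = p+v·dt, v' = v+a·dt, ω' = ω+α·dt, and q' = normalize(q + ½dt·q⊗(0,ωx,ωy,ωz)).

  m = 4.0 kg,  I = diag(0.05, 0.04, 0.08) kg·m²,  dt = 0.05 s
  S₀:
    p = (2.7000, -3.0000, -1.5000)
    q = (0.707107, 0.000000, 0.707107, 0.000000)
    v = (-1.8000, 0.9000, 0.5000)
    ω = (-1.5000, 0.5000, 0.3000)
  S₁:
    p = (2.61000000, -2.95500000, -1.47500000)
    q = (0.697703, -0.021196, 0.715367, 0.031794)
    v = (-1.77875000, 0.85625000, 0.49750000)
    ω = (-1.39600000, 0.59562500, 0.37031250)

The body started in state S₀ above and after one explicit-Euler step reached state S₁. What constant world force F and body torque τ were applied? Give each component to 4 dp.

F = (1.7000, -3.5000, -0.2000)
τ = (0.1100, 0.0900, 0.1200)

Δv = v₁−v₀ = (0.02125000, -0.04375000, -0.00250000)
F = m·Δv/dt = (1.7000, -3.5000, -0.2000)
ω₁ − ω₀ = (0.10400000, 0.09562500, 0.07031250)
ω₀×(Iω₀) = (0.0060, 0.0135, 0.0075)
applied torque τ = (0.1100, 0.0900, 0.1200)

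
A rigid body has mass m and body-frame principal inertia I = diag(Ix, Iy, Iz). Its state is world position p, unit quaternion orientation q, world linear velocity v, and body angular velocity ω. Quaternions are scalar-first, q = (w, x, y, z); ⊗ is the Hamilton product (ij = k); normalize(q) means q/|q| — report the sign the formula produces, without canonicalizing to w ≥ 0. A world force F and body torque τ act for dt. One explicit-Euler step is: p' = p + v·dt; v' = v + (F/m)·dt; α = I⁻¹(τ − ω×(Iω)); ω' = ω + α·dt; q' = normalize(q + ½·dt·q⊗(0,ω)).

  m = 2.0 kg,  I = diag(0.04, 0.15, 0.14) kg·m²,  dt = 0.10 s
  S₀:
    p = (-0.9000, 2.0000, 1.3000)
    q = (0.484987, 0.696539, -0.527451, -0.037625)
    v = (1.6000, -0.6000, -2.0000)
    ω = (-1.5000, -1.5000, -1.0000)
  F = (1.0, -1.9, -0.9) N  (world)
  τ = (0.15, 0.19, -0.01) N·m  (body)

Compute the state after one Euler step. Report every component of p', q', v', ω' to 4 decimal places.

p' = (-0.7400, 1.9400, 1.1000)
q' = (0.4924, 0.6791, -0.5226, -0.1526)
v' = (1.6500, -0.6950, -2.0450)
ω' = (-1.0875, -1.2733, -1.1839)

p + v·dt = (-0.7400, 1.9400, 1.1000)
v' = v + a·dt = (1.6500, -0.6950, -2.0450)
ω×(Iω) gyroscopic = (-0.0150, -0.1500, 0.2475)
(τ − ω×Iω)/I = (4.1250, 2.2667, -1.8393)
ω + α·dt = (-1.0875, -1.2733, -1.1839)
Hamilton product q⊗(0,ω) = (0.2160070, -0.2564670, 0.0254960, -2.3209720)
q + ½dt·q⊗(0,ω), renormalized = (0.4924, 0.6791, -0.5226, -0.1526)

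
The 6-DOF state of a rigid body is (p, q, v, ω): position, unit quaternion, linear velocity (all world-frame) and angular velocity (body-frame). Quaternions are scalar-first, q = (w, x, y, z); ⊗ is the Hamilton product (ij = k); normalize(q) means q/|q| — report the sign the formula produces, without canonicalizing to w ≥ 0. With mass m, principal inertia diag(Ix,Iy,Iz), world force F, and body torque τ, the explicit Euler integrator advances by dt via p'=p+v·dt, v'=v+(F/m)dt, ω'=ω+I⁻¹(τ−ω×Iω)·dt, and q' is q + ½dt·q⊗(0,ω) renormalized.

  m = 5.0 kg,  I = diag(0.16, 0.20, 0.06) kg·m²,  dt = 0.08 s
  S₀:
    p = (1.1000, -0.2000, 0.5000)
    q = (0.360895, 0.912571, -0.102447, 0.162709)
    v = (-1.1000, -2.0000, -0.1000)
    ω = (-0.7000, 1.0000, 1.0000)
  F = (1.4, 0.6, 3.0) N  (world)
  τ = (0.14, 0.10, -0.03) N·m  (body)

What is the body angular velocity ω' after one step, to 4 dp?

gyro term ω×Iω = (-0.1400, -0.0700, -0.0280)
(τ − ω×Iω)/I = (1.7500, 0.8500, -0.0333)
ω' = ω + α·dt = (-0.5600, 1.0680, 0.9973)

ω' = (-0.5600, 1.0680, 0.9973)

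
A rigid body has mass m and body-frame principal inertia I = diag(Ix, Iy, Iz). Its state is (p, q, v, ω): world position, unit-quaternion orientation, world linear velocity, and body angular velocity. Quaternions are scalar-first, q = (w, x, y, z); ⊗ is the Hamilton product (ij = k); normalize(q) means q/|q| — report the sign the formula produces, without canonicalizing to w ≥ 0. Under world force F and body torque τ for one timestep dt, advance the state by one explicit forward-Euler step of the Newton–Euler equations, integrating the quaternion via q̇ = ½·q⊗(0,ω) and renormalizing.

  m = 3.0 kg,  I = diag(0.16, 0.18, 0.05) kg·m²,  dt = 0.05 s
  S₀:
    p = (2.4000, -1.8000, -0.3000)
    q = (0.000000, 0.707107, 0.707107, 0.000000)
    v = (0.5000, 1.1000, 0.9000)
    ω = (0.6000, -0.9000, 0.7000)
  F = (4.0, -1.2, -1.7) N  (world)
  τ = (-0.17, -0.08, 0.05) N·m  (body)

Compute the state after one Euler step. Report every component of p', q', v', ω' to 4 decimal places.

p' = (2.4250, -1.7450, -0.2550)
q' = (0.0053, 0.7191, 0.6944, -0.0265)
v' = (0.5667, 1.0800, 0.8717)
ω' = (0.5213, -0.9351, 0.7608)

precession coupling ω×(Iω) = (0.0819, 0.0462, -0.0108)
angular accel α = (-1.5744, -0.7011, 1.2160)
ω' = ω + α·dt = (0.5213, -0.9351, 0.7608)
Hamilton product q⊗(0,ω) = (0.2121321, 0.4949749, -0.4949749, -1.0606605)
q + ½dt·q⊗(0,ω), renormalized = (0.0053, 0.7191, 0.6944, -0.0265)
a = (1.3333, -0.4000, -0.5667)
p + v·dt = (2.4250, -1.7450, -0.2550)
new velocity v' = (0.5667, 1.0800, 0.8717)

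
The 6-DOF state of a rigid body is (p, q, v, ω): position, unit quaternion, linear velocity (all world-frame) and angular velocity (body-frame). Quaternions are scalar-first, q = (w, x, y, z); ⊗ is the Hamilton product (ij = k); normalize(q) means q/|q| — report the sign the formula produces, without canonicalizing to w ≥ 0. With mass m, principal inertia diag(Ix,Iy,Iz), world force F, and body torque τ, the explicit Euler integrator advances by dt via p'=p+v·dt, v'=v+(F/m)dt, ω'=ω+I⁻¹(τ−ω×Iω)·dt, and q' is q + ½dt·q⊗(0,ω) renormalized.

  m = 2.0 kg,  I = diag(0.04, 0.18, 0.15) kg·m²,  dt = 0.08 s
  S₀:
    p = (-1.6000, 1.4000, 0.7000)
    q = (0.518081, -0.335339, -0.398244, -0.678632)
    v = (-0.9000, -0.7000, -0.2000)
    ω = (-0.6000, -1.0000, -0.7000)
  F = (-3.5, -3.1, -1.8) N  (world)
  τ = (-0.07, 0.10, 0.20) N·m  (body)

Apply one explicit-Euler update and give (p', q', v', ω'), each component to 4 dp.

p' = (-1.6720, 1.3440, 0.6840)
q' = (0.4744, -0.3632, -0.4115, -0.6883)
v' = (-1.0400, -0.8240, -0.2720)
ω' = (-0.6980, -0.9350, -0.6381)

a = (-1.7500, -1.5500, -0.9000)
p' = p + v·dt = (-1.6720, 1.3440, 0.6840)
v + (F/m)dt = (-1.0400, -0.8240, -0.2720)
precession coupling ω×(Iω) = (-0.0210, -0.0462, 0.0840)
angular accel α = (-1.2250, 0.8122, 0.7733)
ω' = ω + α·dt = (-0.6980, -0.9350, -0.6381)
q⊗(0,ω) = (-1.0744898, -0.7107098, -0.3456391, -0.2662641)
q' = normalize(q + ½dt·q⊗(0,ω)) = (0.4744, -0.3632, -0.4115, -0.6883)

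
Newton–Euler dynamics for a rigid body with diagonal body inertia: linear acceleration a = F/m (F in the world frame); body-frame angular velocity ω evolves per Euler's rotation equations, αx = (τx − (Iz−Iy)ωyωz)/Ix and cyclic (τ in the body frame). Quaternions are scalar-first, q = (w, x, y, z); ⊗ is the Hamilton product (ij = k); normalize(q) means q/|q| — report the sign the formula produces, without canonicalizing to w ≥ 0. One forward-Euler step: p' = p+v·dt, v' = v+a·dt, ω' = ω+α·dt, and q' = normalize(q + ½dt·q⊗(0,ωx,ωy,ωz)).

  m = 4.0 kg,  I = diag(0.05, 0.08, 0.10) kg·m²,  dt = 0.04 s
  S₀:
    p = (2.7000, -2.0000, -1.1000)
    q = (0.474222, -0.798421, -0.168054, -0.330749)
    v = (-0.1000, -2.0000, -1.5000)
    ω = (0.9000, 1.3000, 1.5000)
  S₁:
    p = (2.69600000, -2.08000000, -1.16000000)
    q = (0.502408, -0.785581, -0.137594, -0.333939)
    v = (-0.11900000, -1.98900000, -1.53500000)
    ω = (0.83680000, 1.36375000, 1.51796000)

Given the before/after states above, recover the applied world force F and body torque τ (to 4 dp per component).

ω₁ − ω₀ = (-0.06320000, 0.06375000, 0.01796000)
ω₀×(Iω₀) = (0.0390, -0.0675, 0.0351)
applied torque τ = (-0.0400, 0.0600, 0.0800)
Δv = v₁−v₀ = (-0.01900000, 0.01100000, -0.03500000)
F = m·Δv/dt = (-1.9000, 1.1000, -3.5000)

F = (-1.9000, 1.1000, -3.5000)
τ = (-0.0400, 0.0600, 0.0800)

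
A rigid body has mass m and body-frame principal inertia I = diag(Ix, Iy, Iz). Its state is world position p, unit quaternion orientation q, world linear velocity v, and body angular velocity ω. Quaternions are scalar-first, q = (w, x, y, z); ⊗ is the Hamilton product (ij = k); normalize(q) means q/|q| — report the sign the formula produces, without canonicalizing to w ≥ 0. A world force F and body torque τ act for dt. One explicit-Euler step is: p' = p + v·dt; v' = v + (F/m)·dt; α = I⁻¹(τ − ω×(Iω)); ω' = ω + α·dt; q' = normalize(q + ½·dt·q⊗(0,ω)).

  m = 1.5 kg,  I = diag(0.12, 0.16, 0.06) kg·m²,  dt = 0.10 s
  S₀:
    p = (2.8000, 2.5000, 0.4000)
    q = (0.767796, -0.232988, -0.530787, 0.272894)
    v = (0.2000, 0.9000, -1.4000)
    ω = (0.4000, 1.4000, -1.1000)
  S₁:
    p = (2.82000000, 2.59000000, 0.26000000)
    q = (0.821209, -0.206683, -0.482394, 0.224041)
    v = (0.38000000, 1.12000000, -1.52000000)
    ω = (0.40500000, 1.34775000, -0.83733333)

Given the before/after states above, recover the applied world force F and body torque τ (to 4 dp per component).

F = (2.7000, 3.3000, -1.8000)
τ = (0.1600, -0.1100, 0.1800)

velocity change Δv = (0.18000000, 0.22000000, -0.12000000)
m·(v₁−v₀)/dt = (2.7000, 3.3000, -1.8000)
rate change Δω = (0.00500000, -0.05225000, 0.26266667)
precession coupling = (0.1540, -0.0264, 0.0224)
I·α + gyro = (0.1600, -0.1100, 0.1800)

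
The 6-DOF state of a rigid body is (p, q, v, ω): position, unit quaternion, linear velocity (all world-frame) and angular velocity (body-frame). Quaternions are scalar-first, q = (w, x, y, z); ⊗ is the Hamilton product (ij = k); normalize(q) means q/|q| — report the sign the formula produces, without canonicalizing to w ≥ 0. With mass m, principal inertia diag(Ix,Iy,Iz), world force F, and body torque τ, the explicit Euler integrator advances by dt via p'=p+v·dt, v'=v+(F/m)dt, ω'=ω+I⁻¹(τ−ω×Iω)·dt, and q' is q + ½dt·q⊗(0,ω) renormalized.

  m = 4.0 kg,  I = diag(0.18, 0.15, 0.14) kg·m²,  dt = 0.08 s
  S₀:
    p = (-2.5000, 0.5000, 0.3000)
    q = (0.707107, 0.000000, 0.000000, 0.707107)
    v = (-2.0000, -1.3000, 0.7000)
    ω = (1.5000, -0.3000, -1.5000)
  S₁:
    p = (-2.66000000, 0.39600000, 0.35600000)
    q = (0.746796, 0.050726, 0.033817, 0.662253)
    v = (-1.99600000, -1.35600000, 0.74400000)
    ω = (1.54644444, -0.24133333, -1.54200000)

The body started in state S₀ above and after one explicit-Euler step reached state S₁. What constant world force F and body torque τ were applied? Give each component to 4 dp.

F = (0.2000, -2.8000, 2.2000)
τ = (0.1000, 0.0200, -0.0600)

ω₁ − ω₀ = (0.04644444, 0.05866667, -0.04200000)
ω₀×(Iω₀) = (-0.0045, -0.0900, 0.0135)
applied torque τ = (0.1000, 0.0200, -0.0600)
v₁ − v₀ = (0.00400000, -0.05600000, 0.04400000)
F = m·Δv/dt = (0.2000, -2.8000, 2.2000)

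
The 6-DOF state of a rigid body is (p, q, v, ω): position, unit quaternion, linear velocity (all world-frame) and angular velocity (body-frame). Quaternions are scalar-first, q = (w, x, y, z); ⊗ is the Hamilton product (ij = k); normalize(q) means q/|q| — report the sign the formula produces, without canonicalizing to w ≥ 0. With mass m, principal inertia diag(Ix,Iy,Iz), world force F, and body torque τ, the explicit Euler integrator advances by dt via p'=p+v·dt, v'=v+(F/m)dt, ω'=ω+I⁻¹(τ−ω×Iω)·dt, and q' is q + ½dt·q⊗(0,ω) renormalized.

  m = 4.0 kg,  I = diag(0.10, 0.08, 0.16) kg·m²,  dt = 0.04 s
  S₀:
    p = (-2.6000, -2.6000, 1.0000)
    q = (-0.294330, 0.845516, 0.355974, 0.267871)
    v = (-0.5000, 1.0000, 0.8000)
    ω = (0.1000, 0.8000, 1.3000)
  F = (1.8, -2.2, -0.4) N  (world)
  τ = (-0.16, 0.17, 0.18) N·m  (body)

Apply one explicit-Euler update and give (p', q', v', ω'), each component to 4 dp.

p' = (-2.6200, -2.5600, 1.0320)
q' = (-0.3085, 0.8495, 0.3297, 0.2729)
v' = (-0.4820, 0.9780, 0.7960)
ω' = (0.0027, 0.8889, 1.3454)

linear accel F/m = (0.4500, -0.5500, -0.1000)
p + v·dt = (-2.6200, -2.5600, 1.0320)
new velocity v' = (-0.4820, 0.9780, 0.7960)
α = I⁻¹(τ − ω×Iω) = (-2.4320, 2.2225, 1.1350)
new body rate ω' = (0.0027, 0.8889, 1.3454)
2q̇ = q⊗(0,ω) = (-0.7175631, 0.2190364, -1.3078477, 0.2581864)
q + ½dt·q⊗(0,ω), renormalized = (-0.3085, 0.8495, 0.3297, 0.2729)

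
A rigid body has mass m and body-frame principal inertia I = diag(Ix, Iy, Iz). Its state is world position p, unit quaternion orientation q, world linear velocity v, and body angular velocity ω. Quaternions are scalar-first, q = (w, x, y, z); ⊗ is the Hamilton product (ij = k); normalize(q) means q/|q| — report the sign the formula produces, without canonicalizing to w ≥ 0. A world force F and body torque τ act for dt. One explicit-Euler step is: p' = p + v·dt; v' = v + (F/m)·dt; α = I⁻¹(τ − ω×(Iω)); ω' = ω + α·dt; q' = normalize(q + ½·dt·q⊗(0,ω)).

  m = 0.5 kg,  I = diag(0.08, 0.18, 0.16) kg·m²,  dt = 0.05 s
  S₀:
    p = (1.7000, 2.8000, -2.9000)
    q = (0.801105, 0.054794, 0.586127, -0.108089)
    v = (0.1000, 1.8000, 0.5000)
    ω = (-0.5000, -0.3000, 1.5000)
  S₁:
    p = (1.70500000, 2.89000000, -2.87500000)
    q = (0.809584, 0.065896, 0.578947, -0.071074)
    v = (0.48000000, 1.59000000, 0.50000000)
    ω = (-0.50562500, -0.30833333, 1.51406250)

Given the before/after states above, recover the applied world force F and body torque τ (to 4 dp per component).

F = (3.8000, -2.1000, 0.0000)
τ = (0.0000, 0.0300, 0.0600)

v₁ − v₀ = (0.38000000, -0.21000000, 0.00000000)
F = m·Δv/dt = (3.8000, -2.1000, 0.0000)
ω₁ − ω₀ = (-0.00562500, -0.00833333, 0.01406250)
gyro term ω₀×Iω₀ = (0.0090, 0.0600, 0.0150)
applied torque τ = (0.0000, 0.0300, 0.0600)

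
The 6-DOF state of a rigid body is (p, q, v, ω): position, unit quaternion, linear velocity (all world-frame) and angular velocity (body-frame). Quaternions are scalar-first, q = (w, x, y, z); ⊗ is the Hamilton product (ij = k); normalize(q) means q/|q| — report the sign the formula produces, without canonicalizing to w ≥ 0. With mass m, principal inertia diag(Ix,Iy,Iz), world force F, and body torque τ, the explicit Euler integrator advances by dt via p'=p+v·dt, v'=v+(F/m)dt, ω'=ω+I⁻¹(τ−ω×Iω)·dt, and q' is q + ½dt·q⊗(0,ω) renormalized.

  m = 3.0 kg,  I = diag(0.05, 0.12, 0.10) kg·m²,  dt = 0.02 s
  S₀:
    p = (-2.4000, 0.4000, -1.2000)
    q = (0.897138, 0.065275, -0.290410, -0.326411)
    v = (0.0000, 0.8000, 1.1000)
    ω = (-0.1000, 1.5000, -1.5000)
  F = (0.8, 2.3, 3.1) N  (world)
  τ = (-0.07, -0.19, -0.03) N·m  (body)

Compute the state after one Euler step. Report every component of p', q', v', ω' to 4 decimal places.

p' = (-2.4000, 0.4160, -1.1780)
q' = (0.8965, 0.0736, -0.2756, -0.3391)
v' = (0.0053, 0.8153, 1.1207)
ω' = (-0.1460, 1.4696, -1.5039)

new position p' = (-2.4000, 0.4160, -1.1780)
v + (F/m)dt = (0.0053, 0.8153, 1.1207)
angular accel α = (-2.3000, -1.5208, -0.1950)
ω + α·dt = (-0.1460, 1.4696, -1.5039)
q⊗(0,ω) = (-0.0474740, 0.8355177, 1.4762606, -1.2768355)
q + ½dt·q⊗(0,ω), renormalized = (0.8965, 0.0736, -0.2756, -0.3391)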